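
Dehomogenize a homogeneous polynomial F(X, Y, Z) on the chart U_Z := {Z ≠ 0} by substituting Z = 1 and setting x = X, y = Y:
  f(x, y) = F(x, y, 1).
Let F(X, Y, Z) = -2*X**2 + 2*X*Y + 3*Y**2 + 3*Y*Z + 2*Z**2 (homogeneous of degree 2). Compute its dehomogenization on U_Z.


f(x, y) = -2*x**2 + 2*x*y + 3*y**2 + 3*y + 2

On U_Z we set Z = 1. Each monomial c·X^i·Y^j·Z^k in F becomes c·x^i·y^j·1^k = c·x^i·y^j.
Substituting Z = 1: F(X, Y, 1) = -2*x**2 + 2*x*y + 3*y**2 + 3*y + 2.
Note: deg(f) ≤ deg(F) = 2; strict inequality happens when F is divisible by Z (lost terms).


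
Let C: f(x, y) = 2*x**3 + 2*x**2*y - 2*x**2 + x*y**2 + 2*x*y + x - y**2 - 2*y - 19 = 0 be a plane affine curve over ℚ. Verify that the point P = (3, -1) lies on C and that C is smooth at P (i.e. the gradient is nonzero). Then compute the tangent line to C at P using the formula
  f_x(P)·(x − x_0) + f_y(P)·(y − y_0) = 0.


Tangent line at P: 30*x + 18*y - 72 = 0.

Step 1: f(3, -1) = 0, so P lies on C.
Step 2: partial derivatives
  f_x(x, y) = 6*x**2 + 4*x*y - 4*x + y**2 + 2*y + 1, f_y(x, y) = 2*x**2 + 2*x*y + 2*x - 2*y - 2.
  f_x(P) = 30, f_y(P) = 18 (gradient nonzero, so P is smooth).
Step 3: tangent line at P: 30·(x − 3) + 18·(y − -1) = 0.
Expanding: 30*x + 18*y - 72 = 0.


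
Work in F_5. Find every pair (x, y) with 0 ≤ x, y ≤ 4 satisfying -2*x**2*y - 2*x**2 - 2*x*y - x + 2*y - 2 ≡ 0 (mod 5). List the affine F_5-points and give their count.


Affine F_5-points: {(0, 1), (1, 0), (3, 1), (4, 4)}; count = 4.

For each of the 25 pairs (x, y) ∈ F_5², evaluate f(x, y) mod 5. Record the zeros.
  x = 0: [0↦3, 1↦0, 2↦2, 3↦4, 4↦1]  zeros at y ∈ {1}
  x = 1: [0↦0, 1↦3, 2↦1, 3↦4, 4↦2]  zeros at y ∈ {0}
  x = 2: [0↦3, 1↦3, 2↦3, 3↦3, 4↦3]  zeros at y ∈ ∅
  x = 3: [0↦2, 1↦0, 2↦3, 3↦1, 4↦4]  zeros at y ∈ {1}
  x = 4: [0↦2, 1↦4, 2↦1, 3↦3, 4↦0]  zeros at y ∈ {4}
Collecting zeros: affine points = {(0, 1), (1, 0), (3, 1), (4, 4)}.
Total count |C(F_5)_aff| = 4.


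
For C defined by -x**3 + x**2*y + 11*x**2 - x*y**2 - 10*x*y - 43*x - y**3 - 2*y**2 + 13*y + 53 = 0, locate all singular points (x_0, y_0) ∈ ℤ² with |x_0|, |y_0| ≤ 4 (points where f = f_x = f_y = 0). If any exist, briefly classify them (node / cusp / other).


Singular points: {(3, -2)}; classification: cusp.

Compute partial derivatives:
  f_x = -3*x**2 + 2*x*y + 22*x - y**2 - 10*y - 43.
  f_y = x**2 - 2*x*y - 10*x - 3*y**2 - 4*y + 13.
Scan x_0 ∈ {−4, ..., 4}. For each x_0, f_y(x_0, y) is a polynomial in y; find its integer roots y ∈ {−4, ..., 4}, then test f_x and f at those candidates.
  x = -4: f_y(-4, y) = -3*y**2 + 4*y + 69; no integer root y with |y| ≤ 4.
  x = -3: f_y(-3, y) = -3*y**2 + 2*y + 52; no integer root y with |y| ≤ 4.
  x = -2: f_y(-2, y) = 37 - 3*y**2; no integer root y with |y| ≤ 4.
  x = -1: f_y(-1, y) = -3*y**2 - 2*y + 24; no integer root y with |y| ≤ 4.
  x = 0: f_y(0, y) = -3*y**2 - 4*y + 13; no integer root y with |y| ≤ 4.
  x = 1: f_y(1, y) = -3*y**2 - 6*y + 4; no integer root y with |y| ≤ 4.
  x = 2: f_y(2, y) = -3*y**2 - 8*y - 3; no integer root y with |y| ≤ 4.
  x = 3: f_y(3, y) = -3*y**2 - 10*y - 8; vanishes at y ∈ {-2}. (3, -2): f_x = 0, f = 0 — SINGULAR.
  x = 4: f_y(4, y) = -3*y**2 - 12*y - 11; no integer root y with |y| ≤ 4.
Only singular point on the grid: (3, -2).
Classify: substitute x = 3 + u, y = -2 + v and expand: f = -u**3 + u**2*v - u*v**2 - v**3 + v**2.
No constant or linear terms (consistent with a singular point). Quadratic part: v**2. Cubic part: -u**3 + u**2*v - u*v**2 - v**3.
The quadratic part v**2 is a perfect square, so there is a single (double) tangent line v = 0, i.e. y = -2. Restricting the cubic part to that line (v = 0) leaves -u**3 ≠ 0, so f is not divisible by v and the branch is v² ≈ u**3 to lowest order — this is a cusp.
Classification: cusp.


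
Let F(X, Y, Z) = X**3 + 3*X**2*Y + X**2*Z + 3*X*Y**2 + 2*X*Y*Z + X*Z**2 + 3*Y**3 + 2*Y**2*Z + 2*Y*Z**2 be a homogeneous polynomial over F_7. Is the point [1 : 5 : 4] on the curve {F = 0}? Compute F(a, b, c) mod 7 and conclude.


F(1,5,4) ≡ 4 (mod 7); P is NOT on the curve.

Evaluate F(1, 5, 4) term-by-term (mod 7).
  X**3 ↦ 1·1·1·1 = 1
  3*X**2*Y ↦ 3·1·5·1 = 15
  X**2*Z ↦ 1·1·1·4 = 4
  3*X*Y**2 ↦ 3·1·25·1 = 75
  2*X*Y*Z ↦ 2·1·5·4 = 40
  X*Z**2 ↦ 1·1·1·16 = 16
  3*Y**3 ↦ 3·1·125·1 = 375
  2*Y**2*Z ↦ 2·1·25·4 = 200
  2*Y*Z**2 ↦ 2·1·5·16 = 160
Sum: F(1, 5, 4) = (1) + (15) + (4) + (75) + (40) + (16) + (375) + (200) + (160) = 886.
Reducing mod 7: 886 ≡ 4 (mod 7).
Since F(a, b, c) ≡ 4 ≠ 0 (mod 7), P does NOT lie on the curve.


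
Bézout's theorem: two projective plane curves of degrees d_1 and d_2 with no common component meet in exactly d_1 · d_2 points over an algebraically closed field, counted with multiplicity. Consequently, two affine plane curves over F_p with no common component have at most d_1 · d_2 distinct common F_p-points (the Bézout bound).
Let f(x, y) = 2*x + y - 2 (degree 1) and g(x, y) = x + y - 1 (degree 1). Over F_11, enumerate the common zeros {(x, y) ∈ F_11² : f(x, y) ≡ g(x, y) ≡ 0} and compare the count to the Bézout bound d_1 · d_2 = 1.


Common zeros: {(1, 0)}; count = 1; Bézout bound = 1.

deg(f) = 1, deg(g) = 1, so Bézout bound = 1.
Scan x ∈ F_11. For each x, list the y ∈ F_11 with f(x, y) ≡ 0 and those with g(x, y) ≡ 0 (mod 11); the common zeros in that column are the intersection.
  x = 0: f ≡ 0 at y ∈ {2}; g ≡ 0 at y ∈ {1}; common: ∅.
  x = 1: f ≡ 0 at y ∈ {0}; g ≡ 0 at y ∈ {0}; common: {0}.
  x = 2: f ≡ 0 at y ∈ {9}; g ≡ 0 at y ∈ {10}; common: ∅.
  x = 3: f ≡ 0 at y ∈ {7}; g ≡ 0 at y ∈ {9}; common: ∅.
  x = 4: f ≡ 0 at y ∈ {5}; g ≡ 0 at y ∈ {8}; common: ∅.
  x = 5: f ≡ 0 at y ∈ {3}; g ≡ 0 at y ∈ {7}; common: ∅.
  x = 6: f ≡ 0 at y ∈ {1}; g ≡ 0 at y ∈ {6}; common: ∅.
  x = 7: f ≡ 0 at y ∈ {10}; g ≡ 0 at y ∈ {5}; common: ∅.
  x = 8: f ≡ 0 at y ∈ {8}; g ≡ 0 at y ∈ {4}; common: ∅.
  x = 9: f ≡ 0 at y ∈ {6}; g ≡ 0 at y ∈ {3}; common: ∅.
  x = 10: f ≡ 0 at y ∈ {4}; g ≡ 0 at y ∈ {2}; common: ∅.
Collecting: common zeros = {(1, 0)}, so the count is 1.
Comparison with the Bézout bound: 1 ≤ 1 = deg(f)·deg(g), as expected for curves with no common component (the bound is attained).


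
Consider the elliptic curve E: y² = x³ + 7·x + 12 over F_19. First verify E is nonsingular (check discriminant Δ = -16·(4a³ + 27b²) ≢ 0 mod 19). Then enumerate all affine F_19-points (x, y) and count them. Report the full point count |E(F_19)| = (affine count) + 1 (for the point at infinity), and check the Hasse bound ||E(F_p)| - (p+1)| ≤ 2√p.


Affine points = {(1, 1), (1, 18), (4, 3), (4, 16), (5, 1), (5, 18), (6, 2), (6, 17), (7, 9), (7, 10), (9, 5), (9, 14), (12, 0), (13, 1), (13, 18), (14, 2), (14, 17), (17, 3), (17, 16), (18, 2), (18, 17)}; affine count = 21; |E(F_19)| = 22.

Discriminant check: Δ ∝ 4a³ + 27b² = 4·7³ + 27·12² = 4·343 + 27·144 ≡ 16 (mod 19). Nonzero ⇒ E is nonsingular.
For each x ∈ F_19, compute rhs = x³ + 7·x + 12 mod 19, then count y ∈ F_19 with y² ≡ rhs.
  x = 0: rhs = 12, matching y values: none (0 points).
  x = 1: rhs = 1, matching y values: 1, 18 (2 points).
  x = 2: rhs = 15, matching y values: none (0 points).
  x = 3: rhs = 3, matching y values: none (0 points).
  x = 4: rhs = 9, matching y values: 3, 16 (2 points).
  x = 5: rhs = 1, matching y values: 1, 18 (2 points).
  x = 6: rhs = 4, matching y values: 2, 17 (2 points).
  x = 7: rhs = 5, matching y values: 9, 10 (2 points).
  x = 8: rhs = 10, matching y values: none (0 points).
  x = 9: rhs = 6, matching y values: 5, 14 (2 points).
  x = 10: rhs = 18, matching y values: none (0 points).
  x = 11: rhs = 14, matching y values: none (0 points).
  x = 12: rhs = 0, matching y values: 0 (1 points).
  x = 13: rhs = 1, matching y values: 1, 18 (2 points).
  x = 14: rhs = 4, matching y values: 2, 17 (2 points).
  x = 15: rhs = 15, matching y values: none (0 points).
  x = 16: rhs = 2, matching y values: none (0 points).
  x = 17: rhs = 9, matching y values: 3, 16 (2 points).
  x = 18: rhs = 4, matching y values: 2, 17 (2 points).
Total affine count: 21.
Full point count |E(F_19)| = 21 + 1 = 22.
Hasse bound: |22 − (19+1)| = |2| = 2 ≤ 2√19 ≈ 8.7178 ✓.


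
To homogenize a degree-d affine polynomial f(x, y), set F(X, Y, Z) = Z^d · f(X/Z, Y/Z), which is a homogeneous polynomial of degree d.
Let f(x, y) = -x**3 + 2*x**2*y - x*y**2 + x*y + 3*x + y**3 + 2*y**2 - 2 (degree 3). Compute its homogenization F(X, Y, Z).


F(X, Y, Z) = -X**3 + 2*X**2*Y - X*Y**2 + X*Y*Z + 3*X*Z**2 + Y**3 + 2*Y**2*Z - 2*Z**3

deg(f) = 3.
Substitute x = X/Z, y = Y/Z into f, then multiply by Z^3.
  monomial -1·x^3·y^0 ↦ -1·X^3·Y^0·Z^0.
  monomial 2·x^2·y^1 ↦ 2·X^2·Y^1·Z^0.
  monomial -1·x^1·y^2 ↦ -1·X^1·Y^2·Z^0.
  monomial 1·x^1·y^1 ↦ 1·X^1·Y^1·Z^1.
  monomial 3·x^1·y^0 ↦ 3·X^1·Y^0·Z^2.
  monomial 1·x^0·y^3 ↦ 1·X^0·Y^3·Z^0.
  monomial 2·x^0·y^2 ↦ 2·X^0·Y^2·Z^1.
  monomial -2·x^0·y^0 ↦ -2·X^0·Y^0·Z^3.
Collecting: F(X, Y, Z) = -X**3 + 2*X**2*Y - X*Y**2 + X*Y*Z + 3*X*Z**2 + Y**3 + 2*Y**2*Z - 2*Z**3.


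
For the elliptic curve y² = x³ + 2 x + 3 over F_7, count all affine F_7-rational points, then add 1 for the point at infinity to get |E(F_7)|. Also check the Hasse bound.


Affine points = {(2, 1), (2, 6), (3, 1), (3, 6), (6, 0)}; affine count = 5; |E(F_7)| = 6.

Discriminant check: Δ ∝ 4a³ + 27b² = 4·2³ + 27·3² = 4·8 + 27·9 ≡ 2 (mod 7). Nonzero ⇒ E is nonsingular.
For each x ∈ F_7, compute rhs = x³ + 2·x + 3 mod 7, then count y ∈ F_7 with y² ≡ rhs.
  x = 0: rhs = 3, matching y values: none (0 points).
  x = 1: rhs = 6, matching y values: none (0 points).
  x = 2: rhs = 1, matching y values: 1, 6 (2 points).
  x = 3: rhs = 1, matching y values: 1, 6 (2 points).
  x = 4: rhs = 5, matching y values: none (0 points).
  x = 5: rhs = 5, matching y values: none (0 points).
  x = 6: rhs = 0, matching y values: 0 (1 points).
Total affine count: 5.
Full point count |E(F_7)| = 5 + 1 = 6.
Hasse bound: |6 − (7+1)| = |-2| = 2 ≤ 2√7 ≈ 5.2915 ✓.


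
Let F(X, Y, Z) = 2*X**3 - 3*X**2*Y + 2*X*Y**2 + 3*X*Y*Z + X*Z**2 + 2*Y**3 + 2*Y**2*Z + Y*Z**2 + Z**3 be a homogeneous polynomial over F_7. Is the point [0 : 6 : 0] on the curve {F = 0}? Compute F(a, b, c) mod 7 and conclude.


F(0,6,0) ≡ 5 (mod 7); P is NOT on the curve.

Evaluate F(0, 6, 0) term-by-term (mod 7).
  2*X**3 ↦ 2·0·1·1 = 0
  -3*X**2*Y ↦ -3·0·6·1 = 0
  2*X*Y**2 ↦ 2·0·36·1 = 0
  3*X*Y*Z ↦ 3·0·6·0 = 0
  X*Z**2 ↦ 1·0·1·0 = 0
  2*Y**3 ↦ 2·1·216·1 = 432
  2*Y**2*Z ↦ 2·1·36·0 = 0
  Y*Z**2 ↦ 1·1·6·0 = 0
  Z**3 ↦ 1·1·1·0 = 0
Sum: F(0, 6, 0) = (0) + (0) + (0) + (0) + (0) + (432) + (0) + (0) + (0) = 432.
Reducing mod 7: 432 ≡ 5 (mod 7).
Since F(a, b, c) ≡ 5 ≠ 0 (mod 7), P does NOT lie on the curve.


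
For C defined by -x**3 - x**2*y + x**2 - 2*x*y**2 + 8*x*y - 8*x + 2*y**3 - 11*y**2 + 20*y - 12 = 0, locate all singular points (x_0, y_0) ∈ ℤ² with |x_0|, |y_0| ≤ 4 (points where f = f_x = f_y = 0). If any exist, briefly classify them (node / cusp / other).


Singular points: {(0, 2)}; classification: node.

Compute partial derivatives:
  f_x = -3*x**2 - 2*x*y + 2*x - 2*y**2 + 8*y - 8.
  f_y = -x**2 - 4*x*y + 8*x + 6*y**2 - 22*y + 20.
Scan x_0 ∈ {−4, ..., 4}. For each x_0, f_y(x_0, y) is a polynomial in y; find its integer roots y ∈ {−4, ..., 4}, then test f_x and f at those candidates.
  x = -4: f_y(-4, y) = 6*y**2 - 6*y - 28; no integer root y with |y| ≤ 4.
  x = -3: f_y(-3, y) = 6*y**2 - 10*y - 13; no integer root y with |y| ≤ 4.
  x = -2: f_y(-2, y) = 6*y**2 - 14*y; vanishes at y ∈ {0}. (-2, 0): f_x = -24 ≠ 0.
  x = -1: f_y(-1, y) = 6*y**2 - 18*y + 11; no integer root y with |y| ≤ 4.
  x = 0: f_y(0, y) = 6*y**2 - 22*y + 20; vanishes at y ∈ {2}. (0, 2): f_x = 0, f = 0 — SINGULAR.
  x = 1: f_y(1, y) = 6*y**2 - 26*y + 27; no integer root y with |y| ≤ 4.
  x = 2: f_y(2, y) = 6*y**2 - 30*y + 32; no integer root y with |y| ≤ 4.
  x = 3: f_y(3, y) = 6*y**2 - 34*y + 35; no integer root y with |y| ≤ 4.
  x = 4: f_y(4, y) = 6*y**2 - 38*y + 36; no integer root y with |y| ≤ 4.
Only singular point on the grid: (0, 2).
Classify: substitute x = 0 + u, y = 2 + v and expand: f = -u**3 - u**2*v - u**2 - 2*u*v**2 + 2*v**3 + v**2.
No constant or linear terms (consistent with a singular point). Quadratic part: -u**2 + v**2. Cubic part: -u**3 - u**2*v - 2*u*v**2 + 2*v**3.
The quadratic part v**2 - u**2 = (v − u)(v + u) splits into two distinct linear factors, so there are two distinct tangent lines y − 2 = ±(x − 0) — this is a node (ordinary double point).
Classification: node.


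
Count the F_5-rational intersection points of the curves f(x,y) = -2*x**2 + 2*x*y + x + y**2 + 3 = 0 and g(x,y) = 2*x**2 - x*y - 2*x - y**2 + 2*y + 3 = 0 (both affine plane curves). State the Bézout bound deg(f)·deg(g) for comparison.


Common zeros: ∅; count = 0; Bézout bound = 4.

deg(f) = 2, deg(g) = 2, so Bézout bound = 4.
Scan x ∈ F_5. For each x, list the y ∈ F_5 with f(x, y) ≡ 0 and those with g(x, y) ≡ 0 (mod 5); the common zeros in that column are the intersection.
  x = 0: f ≡ 0 at y ∈ ∅; g ≡ 0 at y ∈ {3, 4}; common: ∅.
  x = 1: f ≡ 0 at y ∈ {1, 2}; g ≡ 0 at y ∈ ∅; common: ∅.
  x = 2: f ≡ 0 at y ∈ ∅; g ≡ 0 at y ∈ ∅; common: ∅.
  x = 3: f ≡ 0 at y ∈ {1, 3}; g ≡ 0 at y ∈ {0, 4}; common: ∅.
  x = 4: f ≡ 0 at y ∈ {0, 2}; g ≡ 0 at y ∈ ∅; common: ∅.
Collecting: common zeros = ∅, so the count is 0.
Comparison with the Bézout bound: 0 ≤ 4 = deg(f)·deg(g), as expected for curves with no common component (the affine F_5-count falls short of the bound because intersections may lie at infinity, over extension fields, or carry multiplicity).


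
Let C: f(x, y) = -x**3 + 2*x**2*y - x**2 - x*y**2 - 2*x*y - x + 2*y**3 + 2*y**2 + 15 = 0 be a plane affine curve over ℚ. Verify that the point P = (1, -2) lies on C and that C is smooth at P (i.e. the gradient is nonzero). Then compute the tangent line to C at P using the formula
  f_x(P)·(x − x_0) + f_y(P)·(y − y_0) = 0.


Tangent line at P: -14*x + 20*y + 54 = 0.

Step 1: f(1, -2) = 0, so P lies on C.
Step 2: partial derivatives
  f_x(x, y) = -3*x**2 + 4*x*y - 2*x - y**2 - 2*y - 1, f_y(x, y) = 2*x**2 - 2*x*y - 2*x + 6*y**2 + 4*y.
  f_x(P) = -14, f_y(P) = 20 (gradient nonzero, so P is smooth).
Step 3: tangent line at P: -14·(x − 1) + 20·(y − -2) = 0.
Expanding: -14*x + 20*y + 54 = 0.


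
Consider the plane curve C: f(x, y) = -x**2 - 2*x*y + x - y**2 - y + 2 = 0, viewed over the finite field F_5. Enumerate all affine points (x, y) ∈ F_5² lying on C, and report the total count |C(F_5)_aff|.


Affine F_5-points: {(0, 1), (0, 3), (2, 0), (4, 0), (4, 1)}; count = 5.

For each of the 25 pairs (x, y) ∈ F_5², evaluate f(x, y) mod 5. Record the zeros.
  x = 0: [0↦2, 1↦0, 2↦1, 3↦0, 4↦2]  zeros at y ∈ {1, 3}
  x = 1: [0↦2, 1↦3, 2↦2, 3↦4, 4↦4]  zeros at y ∈ ∅
  x = 2: [0↦0, 1↦4, 2↦1, 3↦1, 4↦4]  zeros at y ∈ {0}
  x = 3: [0↦1, 1↦3, 2↦3, 3↦1, 4↦2]  zeros at y ∈ ∅
  x = 4: [0↦0, 1↦0, 2↦3, 3↦4, 4↦3]  zeros at y ∈ {0, 1}
Collecting zeros: affine points = {(0, 1), (0, 3), (2, 0), (4, 0), (4, 1)}.
Total count |C(F_5)_aff| = 5.


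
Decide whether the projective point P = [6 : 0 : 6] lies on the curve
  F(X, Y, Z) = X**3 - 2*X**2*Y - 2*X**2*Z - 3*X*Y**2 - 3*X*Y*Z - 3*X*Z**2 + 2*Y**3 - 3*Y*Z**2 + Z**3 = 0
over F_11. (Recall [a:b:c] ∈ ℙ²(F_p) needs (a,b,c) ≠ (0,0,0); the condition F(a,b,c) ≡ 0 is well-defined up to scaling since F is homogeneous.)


F(6,0,6) ≡ 1 (mod 11); P is NOT on the curve.

Evaluate F(6, 0, 6) term-by-term (mod 11).
  X**3 ↦ 1·216·1·1 = 216
  -2*X**2*Y ↦ -2·36·0·1 = 0
  -2*X**2*Z ↦ -2·36·1·6 = -432
  -3*X*Y**2 ↦ -3·6·0·1 = 0
  -3*X*Y*Z ↦ -3·6·0·6 = 0
  -3*X*Z**2 ↦ -3·6·1·36 = -648
  2*Y**3 ↦ 2·1·0·1 = 0
  -3*Y*Z**2 ↦ -3·1·0·36 = 0
  Z**3 ↦ 1·1·1·216 = 216
Sum: F(6, 0, 6) = (216) + (0) + (-432) + (0) + (0) + (-648) + (0) + (0) + (216) = -648.
Reducing mod 11: -648 ≡ 1 (mod 11).
Since F(a, b, c) ≡ 1 ≠ 0 (mod 11), P does NOT lie on the curve.


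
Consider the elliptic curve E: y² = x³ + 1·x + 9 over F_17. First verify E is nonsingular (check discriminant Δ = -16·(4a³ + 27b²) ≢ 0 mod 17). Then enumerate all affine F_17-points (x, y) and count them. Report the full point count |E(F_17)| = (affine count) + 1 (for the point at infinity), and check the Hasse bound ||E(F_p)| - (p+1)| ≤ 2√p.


Affine points = {(0, 3), (0, 14), (2, 6), (2, 11), (4, 3), (4, 14), (7, 6), (7, 11), (8, 6), (8, 11), (9, 4), (9, 13), (10, 4), (10, 13), (11, 5), (11, 12), (12, 7), (12, 10), (13, 3), (13, 14), (14, 8), (14, 9), (15, 4), (15, 13)}; affine count = 24; |E(F_17)| = 25.

Discriminant check: Δ ∝ 4a³ + 27b² = 4·1³ + 27·9² = 4·1 + 27·81 ≡ 15 (mod 17). Nonzero ⇒ E is nonsingular.
For each x ∈ F_17, compute rhs = x³ + 1·x + 9 mod 17, then count y ∈ F_17 with y² ≡ rhs.
  x = 0: rhs = 9, matching y values: 3, 14 (2 points).
  x = 1: rhs = 11, matching y values: none (0 points).
  x = 2: rhs = 2, matching y values: 6, 11 (2 points).
  x = 3: rhs = 5, matching y values: none (0 points).
  x = 4: rhs = 9, matching y values: 3, 14 (2 points).
  x = 5: rhs = 3, matching y values: none (0 points).
  x = 6: rhs = 10, matching y values: none (0 points).
  x = 7: rhs = 2, matching y values: 6, 11 (2 points).
  x = 8: rhs = 2, matching y values: 6, 11 (2 points).
  x = 9: rhs = 16, matching y values: 4, 13 (2 points).
  x = 10: rhs = 16, matching y values: 4, 13 (2 points).
  x = 11: rhs = 8, matching y values: 5, 12 (2 points).
  x = 12: rhs = 15, matching y values: 7, 10 (2 points).
  x = 13: rhs = 9, matching y values: 3, 14 (2 points).
  x = 14: rhs = 13, matching y values: 8, 9 (2 points).
  x = 15: rhs = 16, matching y values: 4, 13 (2 points).
  x = 16: rhs = 7, matching y values: none (0 points).
Total affine count: 24.
Full point count |E(F_17)| = 24 + 1 = 25.
Hasse bound: |25 − (17+1)| = |7| = 7 ≤ 2√17 ≈ 8.2462 ✓.


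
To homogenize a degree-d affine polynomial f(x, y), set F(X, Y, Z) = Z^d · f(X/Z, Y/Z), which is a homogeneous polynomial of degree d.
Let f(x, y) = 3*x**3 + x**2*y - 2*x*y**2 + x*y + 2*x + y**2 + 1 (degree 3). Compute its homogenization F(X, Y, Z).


F(X, Y, Z) = 3*X**3 + X**2*Y - 2*X*Y**2 + X*Y*Z + 2*X*Z**2 + Y**2*Z + Z**3

deg(f) = 3.
Substitute x = X/Z, y = Y/Z into f, then multiply by Z^3.
  monomial 3·x^3·y^0 ↦ 3·X^3·Y^0·Z^0.
  monomial 1·x^2·y^1 ↦ 1·X^2·Y^1·Z^0.
  monomial -2·x^1·y^2 ↦ -2·X^1·Y^2·Z^0.
  monomial 1·x^1·y^1 ↦ 1·X^1·Y^1·Z^1.
  monomial 2·x^1·y^0 ↦ 2·X^1·Y^0·Z^2.
  monomial 1·x^0·y^2 ↦ 1·X^0·Y^2·Z^1.
  monomial 1·x^0·y^0 ↦ 1·X^0·Y^0·Z^3.
Collecting: F(X, Y, Z) = 3*X**3 + X**2*Y - 2*X*Y**2 + X*Y*Z + 2*X*Z**2 + Y**2*Z + Z**3.


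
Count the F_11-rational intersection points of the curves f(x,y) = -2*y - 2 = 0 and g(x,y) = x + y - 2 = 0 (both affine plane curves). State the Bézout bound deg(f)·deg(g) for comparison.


Common zeros: {(3, 10)}; count = 1; Bézout bound = 1.

deg(f) = 1, deg(g) = 1, so Bézout bound = 1.
Scan x ∈ F_11. For each x, list the y ∈ F_11 with f(x, y) ≡ 0 and those with g(x, y) ≡ 0 (mod 11); the common zeros in that column are the intersection.
  x = 0: f ≡ 0 at y ∈ {10}; g ≡ 0 at y ∈ {2}; common: ∅.
  x = 1: f ≡ 0 at y ∈ {10}; g ≡ 0 at y ∈ {1}; common: ∅.
  x = 2: f ≡ 0 at y ∈ {10}; g ≡ 0 at y ∈ {0}; common: ∅.
  x = 3: f ≡ 0 at y ∈ {10}; g ≡ 0 at y ∈ {10}; common: {10}.
  x = 4: f ≡ 0 at y ∈ {10}; g ≡ 0 at y ∈ {9}; common: ∅.
  x = 5: f ≡ 0 at y ∈ {10}; g ≡ 0 at y ∈ {8}; common: ∅.
  x = 6: f ≡ 0 at y ∈ {10}; g ≡ 0 at y ∈ {7}; common: ∅.
  x = 7: f ≡ 0 at y ∈ {10}; g ≡ 0 at y ∈ {6}; common: ∅.
  x = 8: f ≡ 0 at y ∈ {10}; g ≡ 0 at y ∈ {5}; common: ∅.
  x = 9: f ≡ 0 at y ∈ {10}; g ≡ 0 at y ∈ {4}; common: ∅.
  x = 10: f ≡ 0 at y ∈ {10}; g ≡ 0 at y ∈ {3}; common: ∅.
Collecting: common zeros = {(3, 10)}, so the count is 1.
Comparison with the Bézout bound: 1 ≤ 1 = deg(f)·deg(g), as expected for curves with no common component (the bound is attained).


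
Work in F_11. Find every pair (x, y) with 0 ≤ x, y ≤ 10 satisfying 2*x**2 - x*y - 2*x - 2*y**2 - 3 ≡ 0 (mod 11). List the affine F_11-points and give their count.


Affine F_11-points: {(0, 2), (0, 9), (2, 2), (2, 8), (3, 7), (3, 8), (7, 6), (7, 7), (8, 1), (8, 6), (10, 1), (10, 5)}; count = 12.

For each of the 121 pairs (x, y) ∈ F_11², evaluate f(x, y) mod 11. Record the zeros.
  x = 0: [0↦8, 1↦6, 2↦0, 3↦1, 4↦9, 5↦2, 6↦2, 7↦9, 8↦1, 9↦0, 10↦6]  zeros at y ∈ {2, 9}
  x = 1: [0↦8, 1↦5, 2↦9, 3↦9, 4↦5, 5↦8, 6↦7, 7↦2, 8↦4, 9↦2, 10↦7]  zeros at y ∈ ∅
  x = 2: [0↦1, 1↦8, 2↦0, 3↦10, 4↦5, 5↦7, 6↦5, 7↦10, 8↦0, 9↦8, 10↦1]  zeros at y ∈ {2, 8}
  x = 3: [0↦9, 1↦4, 2↦6, 3↦4, 4↦9, 5↦10, 6↦7, 7↦0, 8↦0, 9↦7, 10↦10]  zeros at y ∈ {7, 8}
  x = 4: [0↦10, 1↦4, 2↦5, 3↦2, 4↦6, 5↦6, 6↦2, 7↦5, 8↦4, 9↦10, 10↦1]  zeros at y ∈ ∅
  x = 5: [0↦4, 1↦8, 2↦8, 3↦4, 4↦7, 5↦6, 6↦1, 7↦3, 8↦1, 9↦6, 10↦7]  zeros at y ∈ ∅
  x = 6: [0↦2, 1↦5, 2↦4, 3↦10, 4↦1, 5↦10, 6↦4, 7↦5, 8↦2, 9↦6, 10↦6]  zeros at y ∈ ∅
  x = 7: [0↦4, 1↦6, 2↦4, 3↦9, 4↦10, 5↦7, 6↦0, 7↦0, 8↦7, 9↦10, 10↦9]  zeros at y ∈ {6, 7}
  x = 8: [0↦10, 1↦0, 2↦8, 3↦1, 4↦1, 5↦8, 6↦0, 7↦10, 8↦5, 9↦7, 10↦5]  zeros at y ∈ {1, 6}
  x = 9: [0↦9, 1↦9, 2↦5, 3↦8, 4↦7, 5↦2, 6↦4, 7↦2, 8↦7, 9↦8, 10↦5]  zeros at y ∈ ∅
  x = 10: [0↦1, 1↦0, 2↦6, 3↦8, 4↦6, 5↦0, 6↦1, 7↦9, 8↦2, 9↦2, 10↦9]  zeros at y ∈ {1, 5}
Collecting zeros: affine points = {(0, 2), (0, 9), (2, 2), (2, 8), (3, 7), (3, 8), (7, 6), (7, 7), (8, 1), (8, 6), (10, 1), (10, 5)}.
Total count |C(F_11)_aff| = 12.


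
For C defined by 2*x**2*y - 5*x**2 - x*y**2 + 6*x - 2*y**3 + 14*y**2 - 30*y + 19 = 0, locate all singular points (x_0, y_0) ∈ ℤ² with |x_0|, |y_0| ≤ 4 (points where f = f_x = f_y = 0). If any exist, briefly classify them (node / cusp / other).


Singular points: {(1, 2)}; classification: node.

Compute partial derivatives:
  f_x = 4*x*y - 10*x - y**2 + 6.
  f_y = 2*x**2 - 2*x*y - 6*y**2 + 28*y - 30.
Scan x_0 ∈ {−4, ..., 4}. For each x_0, f_y(x_0, y) is a polynomial in y; find its integer roots y ∈ {−4, ..., 4}, then test f_x and f at those candidates.
  x = -4: f_y(-4, y) = -6*y**2 + 36*y + 2; no integer root y with |y| ≤ 4.
  x = -3: f_y(-3, y) = -6*y**2 + 34*y - 12; no integer root y with |y| ≤ 4.
  x = -2: f_y(-2, y) = -6*y**2 + 32*y - 22; no integer root y with |y| ≤ 4.
  x = -1: f_y(-1, y) = -6*y**2 + 30*y - 28; no integer root y with |y| ≤ 4.
  x = 0: f_y(0, y) = -6*y**2 + 28*y - 30; vanishes at y ∈ {3}. (0, 3): f_x = -3 ≠ 0.
  x = 1: f_y(1, y) = -6*y**2 + 26*y - 28; vanishes at y ∈ {2}. (1, 2): f_x = 0, f = 0 — SINGULAR.
  x = 2: f_y(2, y) = -6*y**2 + 24*y - 22; no integer root y with |y| ≤ 4.
  x = 3: f_y(3, y) = -6*y**2 + 22*y - 12; vanishes at y ∈ {3}. (3, 3): f_x = 3 ≠ 0.
  x = 4: f_y(4, y) = -6*y**2 + 20*y + 2; no integer root y with |y| ≤ 4.
Only singular point on the grid: (1, 2).
Classify: substitute x = 1 + u, y = 2 + v and expand: f = 2*u**2*v - u**2 - u*v**2 - 2*v**3 + v**2.
No constant or linear terms (consistent with a singular point). Quadratic part: -u**2 + v**2. Cubic part: 2*u**2*v - u*v**2 - 2*v**3.
The quadratic part v**2 - u**2 = (v − u)(v + u) splits into two distinct linear factors, so there are two distinct tangent lines y − 2 = ±(x − 1) — this is a node (ordinary double point).
Classification: node.


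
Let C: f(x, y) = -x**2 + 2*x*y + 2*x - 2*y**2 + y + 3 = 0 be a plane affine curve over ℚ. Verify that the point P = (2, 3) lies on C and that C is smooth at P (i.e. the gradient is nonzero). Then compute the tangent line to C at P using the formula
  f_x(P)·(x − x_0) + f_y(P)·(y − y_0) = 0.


Tangent line at P: 4*x - 7*y + 13 = 0.

Step 1: f(2, 3) = 0, so P lies on C.
Step 2: partial derivatives
  f_x(x, y) = -2*x + 2*y + 2, f_y(x, y) = 2*x - 4*y + 1.
  f_x(P) = 4, f_y(P) = -7 (gradient nonzero, so P is smooth).
Step 3: tangent line at P: 4·(x − 2) + -7·(y − 3) = 0.
Expanding: 4*x - 7*y + 13 = 0.


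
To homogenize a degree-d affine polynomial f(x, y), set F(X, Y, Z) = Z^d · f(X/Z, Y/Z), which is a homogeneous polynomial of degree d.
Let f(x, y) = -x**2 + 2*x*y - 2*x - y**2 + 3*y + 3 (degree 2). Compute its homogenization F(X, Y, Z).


F(X, Y, Z) = -X**2 + 2*X*Y - 2*X*Z - Y**2 + 3*Y*Z + 3*Z**2

deg(f) = 2.
Substitute x = X/Z, y = Y/Z into f, then multiply by Z^2.
  monomial -1·x^2·y^0 ↦ -1·X^2·Y^0·Z^0.
  monomial 2·x^1·y^1 ↦ 2·X^1·Y^1·Z^0.
  monomial -2·x^1·y^0 ↦ -2·X^1·Y^0·Z^1.
  monomial -1·x^0·y^2 ↦ -1·X^0·Y^2·Z^0.
  monomial 3·x^0·y^1 ↦ 3·X^0·Y^1·Z^1.
  monomial 3·x^0·y^0 ↦ 3·X^0·Y^0·Z^2.
Collecting: F(X, Y, Z) = -X**2 + 2*X*Y - 2*X*Z - Y**2 + 3*Y*Z + 3*Z**2.


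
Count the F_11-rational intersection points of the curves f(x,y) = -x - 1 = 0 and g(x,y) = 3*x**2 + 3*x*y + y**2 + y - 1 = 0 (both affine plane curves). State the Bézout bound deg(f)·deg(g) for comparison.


Common zeros: ∅; count = 0; Bézout bound = 2.

deg(f) = 1, deg(g) = 2, so Bézout bound = 2.
Scan x ∈ F_11. For each x, list the y ∈ F_11 with f(x, y) ≡ 0 and those with g(x, y) ≡ 0 (mod 11); the common zeros in that column are the intersection.
  x = 0: f ≡ 0 at y ∈ ∅; g ≡ 0 at y ∈ {3, 7}; common: ∅.
  x = 1: f ≡ 0 at y ∈ ∅; g ≡ 0 at y ∈ ∅; common: ∅.
  x = 2: f ≡ 0 at y ∈ ∅; g ≡ 0 at y ∈ {0, 4}; common: ∅.
  x = 3: f ≡ 0 at y ∈ ∅; g ≡ 0 at y ∈ ∅; common: ∅.
  x = 4: f ≡ 0 at y ∈ ∅; g ≡ 0 at y ∈ {2, 7}; common: ∅.
  x = 5: f ≡ 0 at y ∈ ∅; g ≡ 0 at y ∈ {2, 4}; common: ∅.
  x = 6: f ≡ 0 at y ∈ ∅; g ≡ 0 at y ∈ ∅; common: ∅.
  x = 7: f ≡ 0 at y ∈ ∅; g ≡ 0 at y ∈ ∅; common: ∅.
  x = 8: f ≡ 0 at y ∈ ∅; g ≡ 0 at y ∈ {3, 5}; common: ∅.
  x = 9: f ≡ 0 at y ∈ ∅; g ≡ 0 at y ∈ {0, 5}; common: ∅.
  x = 10: f ≡ 0 at y ∈ {0, 1, 2, 3, 4, 5, 6, 7, 8, 9, 10}; g ≡ 0 at y ∈ ∅; common: ∅.
Collecting: common zeros = ∅, so the count is 0.
Comparison with the Bézout bound: 0 ≤ 2 = deg(f)·deg(g), as expected for curves with no common component (the affine F_11-count falls short of the bound because intersections may lie at infinity, over extension fields, or carry multiplicity).


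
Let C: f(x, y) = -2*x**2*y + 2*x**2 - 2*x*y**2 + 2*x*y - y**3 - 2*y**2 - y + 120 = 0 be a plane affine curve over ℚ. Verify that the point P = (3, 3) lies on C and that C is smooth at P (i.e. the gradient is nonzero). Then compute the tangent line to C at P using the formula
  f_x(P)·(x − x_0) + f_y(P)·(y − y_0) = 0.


Tangent line at P: -36*x - 88*y + 372 = 0.

Step 1: f(3, 3) = 0, so P lies on C.
Step 2: partial derivatives
  f_x(x, y) = -4*x*y + 4*x - 2*y**2 + 2*y, f_y(x, y) = -2*x**2 - 4*x*y + 2*x - 3*y**2 - 4*y - 1.
  f_x(P) = -36, f_y(P) = -88 (gradient nonzero, so P is smooth).
Step 3: tangent line at P: -36·(x − 3) + -88·(y − 3) = 0.
Expanding: -36*x - 88*y + 372 = 0.


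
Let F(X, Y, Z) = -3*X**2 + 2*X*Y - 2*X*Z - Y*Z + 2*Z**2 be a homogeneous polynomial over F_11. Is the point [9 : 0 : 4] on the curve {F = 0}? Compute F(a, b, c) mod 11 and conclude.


F(9,0,4) ≡ 3 (mod 11); P is NOT on the curve.

Evaluate F(9, 0, 4) term-by-term (mod 11).
  -3*X**2 ↦ -3·81·1·1 = -243
  2*X*Y ↦ 2·9·0·1 = 0
  -2*X*Z ↦ -2·9·1·4 = -72
  -Y*Z ↦ -1·1·0·4 = 0
  2*Z**2 ↦ 2·1·1·16 = 32
Sum: F(9, 0, 4) = (-243) + (0) + (-72) + (0) + (32) = -283.
Reducing mod 11: -283 ≡ 3 (mod 11).
Since F(a, b, c) ≡ 3 ≠ 0 (mod 11), P does NOT lie on the curve.


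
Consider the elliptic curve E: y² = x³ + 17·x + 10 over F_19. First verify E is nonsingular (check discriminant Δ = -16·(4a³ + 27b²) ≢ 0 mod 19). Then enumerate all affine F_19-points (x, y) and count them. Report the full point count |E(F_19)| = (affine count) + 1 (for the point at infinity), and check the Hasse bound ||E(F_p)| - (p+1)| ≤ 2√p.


Affine points = {(1, 3), (1, 16), (4, 3), (4, 16), (5, 7), (5, 12), (6, 9), (6, 10), (7, 4), (7, 15), (12, 2), (12, 17), (14, 3), (14, 16), (15, 7), (15, 12), (17, 5), (17, 14), (18, 7), (18, 12)}; affine count = 20; |E(F_19)| = 21.

Discriminant check: Δ ∝ 4a³ + 27b² = 4·17³ + 27·10² = 4·4913 + 27·100 ≡ 8 (mod 19). Nonzero ⇒ E is nonsingular.
For each x ∈ F_19, compute rhs = x³ + 17·x + 10 mod 19, then count y ∈ F_19 with y² ≡ rhs.
  x = 0: rhs = 10, matching y values: none (0 points).
  x = 1: rhs = 9, matching y values: 3, 16 (2 points).
  x = 2: rhs = 14, matching y values: none (0 points).
  x = 3: rhs = 12, matching y values: none (0 points).
  x = 4: rhs = 9, matching y values: 3, 16 (2 points).
  x = 5: rhs = 11, matching y values: 7, 12 (2 points).
  x = 6: rhs = 5, matching y values: 9, 10 (2 points).
  x = 7: rhs = 16, matching y values: 4, 15 (2 points).
  x = 8: rhs = 12, matching y values: none (0 points).
  x = 9: rhs = 18, matching y values: none (0 points).
  x = 10: rhs = 2, matching y values: none (0 points).
  x = 11: rhs = 8, matching y values: none (0 points).
  x = 12: rhs = 4, matching y values: 2, 17 (2 points).
  x = 13: rhs = 15, matching y values: none (0 points).
  x = 14: rhs = 9, matching y values: 3, 16 (2 points).
  x = 15: rhs = 11, matching y values: 7, 12 (2 points).
  x = 16: rhs = 8, matching y values: none (0 points).
  x = 17: rhs = 6, matching y values: 5, 14 (2 points).
  x = 18: rhs = 11, matching y values: 7, 12 (2 points).
Total affine count: 20.
Full point count |E(F_19)| = 20 + 1 = 21.
Hasse bound: |21 − (19+1)| = |1| = 1 ≤ 2√19 ≈ 8.7178 ✓.


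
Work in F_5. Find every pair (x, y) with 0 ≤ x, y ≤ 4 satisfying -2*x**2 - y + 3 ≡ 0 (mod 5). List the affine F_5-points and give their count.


Affine F_5-points: {(0, 3), (1, 1), (2, 0), (3, 0), (4, 1)}; count = 5.

For each of the 25 pairs (x, y) ∈ F_5², evaluate f(x, y) mod 5. Record the zeros.
  x = 0: [0↦3, 1↦2, 2↦1, 3↦0, 4↦4]  zeros at y ∈ {3}
  x = 1: [0↦1, 1↦0, 2↦4, 3↦3, 4↦2]  zeros at y ∈ {1}
  x = 2: [0↦0, 1↦4, 2↦3, 3↦2, 4↦1]  zeros at y ∈ {0}
  x = 3: [0↦0, 1↦4, 2↦3, 3↦2, 4↦1]  zeros at y ∈ {0}
  x = 4: [0↦1, 1↦0, 2↦4, 3↦3, 4↦2]  zeros at y ∈ {1}
Collecting zeros: affine points = {(0, 3), (1, 1), (2, 0), (3, 0), (4, 1)}.
Total count |C(F_5)_aff| = 5.


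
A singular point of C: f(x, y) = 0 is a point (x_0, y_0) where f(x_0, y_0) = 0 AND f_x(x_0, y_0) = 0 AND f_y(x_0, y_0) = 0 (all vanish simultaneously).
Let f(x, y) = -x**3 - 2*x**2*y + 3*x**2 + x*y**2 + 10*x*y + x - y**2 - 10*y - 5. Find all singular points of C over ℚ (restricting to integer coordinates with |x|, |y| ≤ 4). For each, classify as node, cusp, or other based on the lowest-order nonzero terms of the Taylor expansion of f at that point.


Singular points: {(2, -1)}; classification: node.

Compute partial derivatives:
  f_x = -3*x**2 - 4*x*y + 6*x + y**2 + 10*y + 1.
  f_y = -2*x**2 + 2*x*y + 10*x - 2*y - 10.
Scan x_0 ∈ {−4, ..., 4}. For each x_0, f_y(x_0, y) is a polynomial in y; find its integer roots y ∈ {−4, ..., 4}, then test f_x and f at those candidates.
  x = -4: f_y(-4, y) = -10*y - 82; no integer root y with |y| ≤ 4.
  x = -3: f_y(-3, y) = -8*y - 58; no integer root y with |y| ≤ 4.
  x = -2: f_y(-2, y) = -6*y - 38; no integer root y with |y| ≤ 4.
  x = -1: f_y(-1, y) = -4*y - 22; no integer root y with |y| ≤ 4.
  x = 0: f_y(0, y) = -2*y - 10; no integer root y with |y| ≤ 4.
  x = 1: f_y(1, y) = -2; no integer root y with |y| ≤ 4.
  x = 2: f_y(2, y) = 2*y + 2; vanishes at y ∈ {-1}. (2, -1): f_x = 0, f = 0 — SINGULAR.
  x = 3: f_y(3, y) = 4*y + 2; no integer root y with |y| ≤ 4.
  x = 4: f_y(4, y) = 6*y - 2; no integer root y with |y| ≤ 4.
Only singular point on the grid: (2, -1).
Classify: substitute x = 2 + u, y = -1 + v and expand: f = -u**3 - 2*u**2*v - u**2 + u*v**2 + v**2.
No constant or linear terms (consistent with a singular point). Quadratic part: -u**2 + v**2. Cubic part: -u**3 - 2*u**2*v + u*v**2.
The quadratic part v**2 - u**2 = (v − u)(v + u) splits into two distinct linear factors, so there are two distinct tangent lines y − -1 = ±(x − 2) — this is a node (ordinary double point).
Classification: node.


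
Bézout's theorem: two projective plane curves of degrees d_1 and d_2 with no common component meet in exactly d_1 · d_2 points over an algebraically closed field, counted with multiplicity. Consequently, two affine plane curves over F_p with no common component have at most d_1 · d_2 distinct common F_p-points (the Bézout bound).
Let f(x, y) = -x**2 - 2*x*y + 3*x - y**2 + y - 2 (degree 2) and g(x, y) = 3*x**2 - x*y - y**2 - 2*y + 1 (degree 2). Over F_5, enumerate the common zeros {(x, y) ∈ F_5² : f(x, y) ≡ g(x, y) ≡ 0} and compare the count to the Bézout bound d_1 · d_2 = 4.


Common zeros: ∅; count = 0; Bézout bound = 4.

deg(f) = 2, deg(g) = 2, so Bézout bound = 4.
Scan x ∈ F_5. For each x, list the y ∈ F_5 with f(x, y) ≡ 0 and those with g(x, y) ≡ 0 (mod 5); the common zeros in that column are the intersection.
  x = 0: f ≡ 0 at y ∈ ∅; g ≡ 0 at y ∈ ∅; common: ∅.
  x = 1: f ≡ 0 at y ∈ {0, 4}; g ≡ 0 at y ∈ {1}; common: ∅.
  x = 2: f ≡ 0 at y ∈ {0, 2}; g ≡ 0 at y ∈ ∅; common: ∅.
  x = 3: f ≡ 0 at y ∈ ∅; g ≡ 0 at y ∈ ∅; common: ∅.
  x = 4: f ≡ 0 at y ∈ {4}; g ≡ 0 at y ∈ ∅; common: ∅.
Collecting: common zeros = ∅, so the count is 0.
Comparison with the Bézout bound: 0 ≤ 4 = deg(f)·deg(g), as expected for curves with no common component (the affine F_5-count falls short of the bound because intersections may lie at infinity, over extension fields, or carry multiplicity).


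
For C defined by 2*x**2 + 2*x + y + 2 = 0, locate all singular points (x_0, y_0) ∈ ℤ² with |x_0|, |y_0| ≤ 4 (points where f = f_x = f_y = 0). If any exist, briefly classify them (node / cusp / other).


No singular points in the scanned grid; C is smooth there.

Compute partial derivatives:
  f_x = 4*x + 2.
  f_y = 1.
f_y = 1 is a nonzero constant, so f_y never vanishes: no point (x, y) can satisfy f = f_x = f_y = 0. In particular no (x, y) ∈ {−4, ..., 4}² is singular; the curve is smooth.


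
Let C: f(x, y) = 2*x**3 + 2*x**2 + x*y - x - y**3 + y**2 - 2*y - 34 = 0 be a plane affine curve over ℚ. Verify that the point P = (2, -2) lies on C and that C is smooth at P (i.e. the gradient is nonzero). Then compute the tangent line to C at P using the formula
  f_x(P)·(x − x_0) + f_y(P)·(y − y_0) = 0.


Tangent line at P: 29*x - 16*y - 90 = 0.

Step 1: f(2, -2) = 0, so P lies on C.
Step 2: partial derivatives
  f_x(x, y) = 6*x**2 + 4*x + y - 1, f_y(x, y) = x - 3*y**2 + 2*y - 2.
  f_x(P) = 29, f_y(P) = -16 (gradient nonzero, so P is smooth).
Step 3: tangent line at P: 29·(x − 2) + -16·(y − -2) = 0.
Expanding: 29*x - 16*y - 90 = 0.


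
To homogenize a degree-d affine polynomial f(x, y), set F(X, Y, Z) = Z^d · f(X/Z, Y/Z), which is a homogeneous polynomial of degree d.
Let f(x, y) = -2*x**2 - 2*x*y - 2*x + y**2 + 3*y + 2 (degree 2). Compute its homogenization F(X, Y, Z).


F(X, Y, Z) = -2*X**2 - 2*X*Y - 2*X*Z + Y**2 + 3*Y*Z + 2*Z**2

deg(f) = 2.
Substitute x = X/Z, y = Y/Z into f, then multiply by Z^2.
  monomial -2·x^2·y^0 ↦ -2·X^2·Y^0·Z^0.
  monomial -2·x^1·y^1 ↦ -2·X^1·Y^1·Z^0.
  monomial -2·x^1·y^0 ↦ -2·X^1·Y^0·Z^1.
  monomial 1·x^0·y^2 ↦ 1·X^0·Y^2·Z^0.
  monomial 3·x^0·y^1 ↦ 3·X^0·Y^1·Z^1.
  monomial 2·x^0·y^0 ↦ 2·X^0·Y^0·Z^2.
Collecting: F(X, Y, Z) = -2*X**2 - 2*X*Y - 2*X*Z + Y**2 + 3*Y*Z + 2*Z**2.


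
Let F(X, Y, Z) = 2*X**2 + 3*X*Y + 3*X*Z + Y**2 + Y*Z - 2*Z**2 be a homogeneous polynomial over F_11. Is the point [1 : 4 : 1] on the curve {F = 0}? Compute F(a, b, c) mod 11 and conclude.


F(1,4,1) ≡ 2 (mod 11); P is NOT on the curve.

Evaluate F(1, 4, 1) term-by-term (mod 11).
  2*X**2 ↦ 2·1·1·1 = 2
  3*X*Y ↦ 3·1·4·1 = 12
  3*X*Z ↦ 3·1·1·1 = 3
  Y**2 ↦ 1·1·16·1 = 16
  Y*Z ↦ 1·1·4·1 = 4
  -2*Z**2 ↦ -2·1·1·1 = -2
Sum: F(1, 4, 1) = (2) + (12) + (3) + (16) + (4) + (-2) = 35.
Reducing mod 11: 35 ≡ 2 (mod 11).
Since F(a, b, c) ≡ 2 ≠ 0 (mod 11), P does NOT lie on the curve.


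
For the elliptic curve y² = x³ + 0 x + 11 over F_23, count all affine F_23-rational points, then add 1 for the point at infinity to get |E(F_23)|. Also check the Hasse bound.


Affine points = {(1, 9), (1, 14), (4, 11), (4, 12), (7, 3), (7, 20), (9, 2), (9, 21), (11, 10), (11, 13), (13, 0), (14, 8), (14, 15), (16, 6), (16, 17), (17, 5), (17, 18), (18, 1), (18, 22), (19, 4), (19, 19), (21, 7), (21, 16)}; affine count = 23; |E(F_23)| = 24.

Discriminant check: Δ ∝ 4a³ + 27b² = 4·0³ + 27·11² = 4·0 + 27·121 ≡ 1 (mod 23). Nonzero ⇒ E is nonsingular.
For each x ∈ F_23, compute rhs = x³ + 0·x + 11 mod 23, then count y ∈ F_23 with y² ≡ rhs.
  x = 0: rhs = 11, matching y values: none (0 points).
  x = 1: rhs = 12, matching y values: 9, 14 (2 points).
  x = 2: rhs = 19, matching y values: none (0 points).
  x = 3: rhs = 15, matching y values: none (0 points).
  x = 4: rhs = 6, matching y values: 11, 12 (2 points).
  x = 5: rhs = 21, matching y values: none (0 points).
  x = 6: rhs = 20, matching y values: none (0 points).
  x = 7: rhs = 9, matching y values: 3, 20 (2 points).
  x = 8: rhs = 17, matching y values: none (0 points).
  x = 9: rhs = 4, matching y values: 2, 21 (2 points).
  x = 10: rhs = 22, matching y values: none (0 points).
  x = 11: rhs = 8, matching y values: 10, 13 (2 points).
  x = 12: rhs = 14, matching y values: none (0 points).
  x = 13: rhs = 0, matching y values: 0 (1 points).
  x = 14: rhs = 18, matching y values: 8, 15 (2 points).
  x = 15: rhs = 5, matching y values: none (0 points).
  x = 16: rhs = 13, matching y values: 6, 17 (2 points).
  x = 17: rhs = 2, matching y values: 5, 18 (2 points).
  x = 18: rhs = 1, matching y values: 1, 22 (2 points).
  x = 19: rhs = 16, matching y values: 4, 19 (2 points).
  x = 20: rhs = 7, matching y values: none (0 points).
  x = 21: rhs = 3, matching y values: 7, 16 (2 points).
  x = 22: rhs = 10, matching y values: none (0 points).
Total affine count: 23.
Full point count |E(F_23)| = 23 + 1 = 24.
Hasse bound: |24 − (23+1)| = |0| = 0 ≤ 2√23 ≈ 9.5917 ✓.


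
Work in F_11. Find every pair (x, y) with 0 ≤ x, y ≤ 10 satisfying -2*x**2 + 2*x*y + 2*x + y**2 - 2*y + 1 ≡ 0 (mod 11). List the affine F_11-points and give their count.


Affine F_11-points: {(0, 1), (2, 1), (2, 8), (3, 0), (3, 7), (5, 7), (7, 2), (7, 8), (9, 0), (9, 6)}; count = 10.

For each of the 121 pairs (x, y) ∈ F_11², evaluate f(x, y) mod 11. Record the zeros.
  x = 0: [0↦1, 1↦0, 2↦1, 3↦4, 4↦9, 5↦5, 6↦3, 7↦3, 8↦5, 9↦9, 10↦4]  zeros at y ∈ {1}
  x = 1: [0↦1, 1↦2, 2↦5, 3↦10, 4↦6, 5↦4, 6↦4, 7↦6, 8↦10, 9↦5, 10↦2]  zeros at y ∈ ∅
  x = 2: [0↦8, 1↦0, 2↦5, 3↦1, 4↦10, 5↦10, 6↦1, 7↦5, 8↦0, 9↦8, 10↦7]  zeros at y ∈ {1, 8}
  x = 3: [0↦0, 1↦5, 2↦1, 3↦10, 4↦10, 5↦1, 6↦5, 7↦0, 8↦8, 9↦7, 10↦8]  zeros at y ∈ {0, 7}
  x = 4: [0↦10, 1↦6, 2↦4, 3↦4, 4↦6, 5↦10, 6↦5, 7↦2, 8↦1, 9↦2, 10↦5]  zeros at y ∈ ∅
  x = 5: [0↦5, 1↦3, 2↦3, 3↦5, 4↦9, 5↦4, 6↦1, 7↦0, 8↦1, 9↦4, 10↦9]  zeros at y ∈ {7}
  x = 6: [0↦7, 1↦7, 2↦9, 3↦2, 4↦8, 5↦5, 6↦4, 7↦5, 8↦8, 9↦2, 10↦9]  zeros at y ∈ ∅
  x = 7: [0↦5, 1↦7, 2↦0, 3↦6, 4↦3, 5↦2, 6↦3, 7↦6, 8↦0, 9↦7, 10↦5]  zeros at y ∈ {2, 8}
  x = 8: [0↦10, 1↦3, 2↦9, 3↦6, 4↦5, 5↦6, 6↦9, 7↦3, 8↦10, 9↦8, 10↦8]  zeros at y ∈ ∅
  x = 9: [0↦0, 1↦6, 2↦3, 3↦2, 4↦3, 5↦6, 6↦0, 7↦7, 8↦5, 9↦5, 10↦7]  zeros at y ∈ {0, 6}
  x = 10: [0↦8, 1↦5, 2↦4, 3↦5, 4↦8, 5↦2, 6↦9, 7↦7, 8↦7, 9↦9, 10↦2]  zeros at y ∈ ∅
Collecting zeros: affine points = {(0, 1), (2, 1), (2, 8), (3, 0), (3, 7), (5, 7), (7, 2), (7, 8), (9, 0), (9, 6)}.
Total count |C(F_11)_aff| = 10.
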